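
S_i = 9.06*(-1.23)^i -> [9.06, -11.14, 13.71, -16.86, 20.74]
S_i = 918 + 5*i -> [918, 923, 928, 933, 938]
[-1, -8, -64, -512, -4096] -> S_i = -1*8^i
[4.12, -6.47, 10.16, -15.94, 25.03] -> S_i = 4.12*(-1.57)^i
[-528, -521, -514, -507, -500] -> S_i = -528 + 7*i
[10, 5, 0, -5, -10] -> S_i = 10 + -5*i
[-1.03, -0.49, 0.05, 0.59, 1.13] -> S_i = -1.03 + 0.54*i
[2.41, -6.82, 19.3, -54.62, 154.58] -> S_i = 2.41*(-2.83)^i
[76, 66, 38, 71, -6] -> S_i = Random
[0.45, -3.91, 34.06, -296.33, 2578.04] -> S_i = 0.45*(-8.70)^i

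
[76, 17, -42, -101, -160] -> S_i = 76 + -59*i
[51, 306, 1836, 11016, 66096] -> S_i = 51*6^i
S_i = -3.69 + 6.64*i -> [-3.69, 2.95, 9.59, 16.23, 22.87]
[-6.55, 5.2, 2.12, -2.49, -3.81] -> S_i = Random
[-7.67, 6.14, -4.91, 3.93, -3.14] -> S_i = -7.67*(-0.80)^i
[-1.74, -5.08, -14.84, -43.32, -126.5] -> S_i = -1.74*2.92^i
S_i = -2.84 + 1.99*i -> [-2.84, -0.85, 1.14, 3.13, 5.12]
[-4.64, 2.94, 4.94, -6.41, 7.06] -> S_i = Random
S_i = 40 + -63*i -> [40, -23, -86, -149, -212]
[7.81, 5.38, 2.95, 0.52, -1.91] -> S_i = 7.81 + -2.43*i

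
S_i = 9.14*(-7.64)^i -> [9.14, -69.83, 533.5, -4075.93, 31140.07]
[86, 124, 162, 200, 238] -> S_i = 86 + 38*i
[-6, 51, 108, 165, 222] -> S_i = -6 + 57*i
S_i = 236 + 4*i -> [236, 240, 244, 248, 252]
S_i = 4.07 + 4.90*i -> [4.07, 8.97, 13.87, 18.77, 23.67]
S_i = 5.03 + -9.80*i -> [5.03, -4.77, -14.57, -24.37, -34.17]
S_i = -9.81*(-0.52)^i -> [-9.81, 5.1, -2.65, 1.38, -0.72]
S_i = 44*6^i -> [44, 264, 1584, 9504, 57024]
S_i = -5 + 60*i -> [-5, 55, 115, 175, 235]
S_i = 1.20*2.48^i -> [1.2, 2.98, 7.38, 18.3, 45.39]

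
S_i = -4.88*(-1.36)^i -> [-4.88, 6.64, -9.03, 12.28, -16.69]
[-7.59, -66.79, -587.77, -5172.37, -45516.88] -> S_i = -7.59*8.80^i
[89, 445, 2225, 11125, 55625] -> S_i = 89*5^i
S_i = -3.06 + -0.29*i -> [-3.06, -3.35, -3.64, -3.93, -4.22]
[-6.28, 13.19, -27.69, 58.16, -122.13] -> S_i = -6.28*(-2.10)^i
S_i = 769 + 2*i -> [769, 771, 773, 775, 777]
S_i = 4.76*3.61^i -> [4.76, 17.18, 62.03, 223.94, 808.42]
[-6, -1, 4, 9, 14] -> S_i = -6 + 5*i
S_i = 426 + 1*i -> [426, 427, 428, 429, 430]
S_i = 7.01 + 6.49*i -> [7.01, 13.5, 19.99, 26.48, 32.97]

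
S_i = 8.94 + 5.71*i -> [8.94, 14.65, 20.36, 26.07, 31.78]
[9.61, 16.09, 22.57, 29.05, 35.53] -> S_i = 9.61 + 6.48*i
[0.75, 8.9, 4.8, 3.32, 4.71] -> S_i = Random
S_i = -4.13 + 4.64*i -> [-4.13, 0.51, 5.15, 9.79, 14.43]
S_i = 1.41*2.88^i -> [1.41, 4.06, 11.7, 33.68, 97.0]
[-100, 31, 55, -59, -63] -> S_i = Random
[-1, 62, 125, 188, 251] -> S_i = -1 + 63*i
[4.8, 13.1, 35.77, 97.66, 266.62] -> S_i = 4.80*2.73^i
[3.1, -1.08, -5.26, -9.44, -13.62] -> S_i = 3.10 + -4.18*i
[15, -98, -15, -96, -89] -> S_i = Random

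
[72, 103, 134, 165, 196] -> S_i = 72 + 31*i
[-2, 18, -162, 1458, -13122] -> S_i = -2*-9^i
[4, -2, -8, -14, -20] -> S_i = 4 + -6*i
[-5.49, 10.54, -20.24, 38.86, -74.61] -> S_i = -5.49*(-1.92)^i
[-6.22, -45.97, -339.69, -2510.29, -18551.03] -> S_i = -6.22*7.39^i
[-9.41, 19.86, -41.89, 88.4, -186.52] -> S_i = -9.41*(-2.11)^i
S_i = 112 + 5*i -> [112, 117, 122, 127, 132]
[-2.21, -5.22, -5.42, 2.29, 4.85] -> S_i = Random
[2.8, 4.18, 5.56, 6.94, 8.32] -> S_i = 2.80 + 1.38*i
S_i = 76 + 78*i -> [76, 154, 232, 310, 388]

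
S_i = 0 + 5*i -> [0, 5, 10, 15, 20]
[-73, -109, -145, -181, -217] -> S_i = -73 + -36*i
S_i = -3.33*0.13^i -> [-3.33, -0.43, -0.06, -0.01, -0.0]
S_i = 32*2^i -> [32, 64, 128, 256, 512]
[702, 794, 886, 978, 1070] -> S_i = 702 + 92*i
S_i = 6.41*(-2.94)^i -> [6.41, -18.85, 55.41, -162.89, 478.9]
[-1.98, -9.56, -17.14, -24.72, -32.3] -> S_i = -1.98 + -7.58*i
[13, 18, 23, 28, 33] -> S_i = 13 + 5*i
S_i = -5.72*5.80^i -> [-5.72, -33.18, -192.42, -1116.04, -6473.04]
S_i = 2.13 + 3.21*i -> [2.13, 5.34, 8.55, 11.76, 14.97]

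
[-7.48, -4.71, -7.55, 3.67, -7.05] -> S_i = Random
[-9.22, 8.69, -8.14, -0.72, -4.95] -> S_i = Random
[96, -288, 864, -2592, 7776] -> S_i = 96*-3^i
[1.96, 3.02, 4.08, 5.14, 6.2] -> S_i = 1.96 + 1.06*i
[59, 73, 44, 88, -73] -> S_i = Random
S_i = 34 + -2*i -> [34, 32, 30, 28, 26]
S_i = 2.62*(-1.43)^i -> [2.62, -3.75, 5.36, -7.66, 10.96]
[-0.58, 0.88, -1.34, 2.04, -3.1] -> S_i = -0.58*(-1.52)^i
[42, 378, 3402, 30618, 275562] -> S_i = 42*9^i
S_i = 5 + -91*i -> [5, -86, -177, -268, -359]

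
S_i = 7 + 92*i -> [7, 99, 191, 283, 375]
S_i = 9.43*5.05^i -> [9.43, 47.62, 240.49, 1214.47, 6133.06]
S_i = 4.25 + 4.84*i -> [4.25, 9.09, 13.93, 18.77, 23.61]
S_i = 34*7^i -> [34, 238, 1666, 11662, 81634]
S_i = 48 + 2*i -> [48, 50, 52, 54, 56]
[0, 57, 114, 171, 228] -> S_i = 0 + 57*i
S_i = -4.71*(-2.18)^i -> [-4.71, 10.27, -22.38, 48.8, -106.38]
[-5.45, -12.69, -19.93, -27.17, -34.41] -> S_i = -5.45 + -7.24*i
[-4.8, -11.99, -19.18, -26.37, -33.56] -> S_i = -4.80 + -7.19*i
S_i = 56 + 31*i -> [56, 87, 118, 149, 180]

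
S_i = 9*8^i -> [9, 72, 576, 4608, 36864]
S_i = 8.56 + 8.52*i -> [8.56, 17.08, 25.6, 34.12, 42.64]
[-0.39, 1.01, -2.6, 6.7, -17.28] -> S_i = -0.39*(-2.58)^i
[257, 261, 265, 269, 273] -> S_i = 257 + 4*i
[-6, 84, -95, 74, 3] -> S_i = Random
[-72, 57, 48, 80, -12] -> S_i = Random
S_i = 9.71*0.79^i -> [9.71, 7.67, 6.06, 4.79, 3.78]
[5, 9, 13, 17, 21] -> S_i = 5 + 4*i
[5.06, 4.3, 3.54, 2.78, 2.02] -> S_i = 5.06 + -0.76*i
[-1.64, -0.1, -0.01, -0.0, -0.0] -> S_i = -1.64*0.06^i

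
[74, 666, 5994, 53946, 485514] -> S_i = 74*9^i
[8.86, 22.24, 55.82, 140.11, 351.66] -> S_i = 8.86*2.51^i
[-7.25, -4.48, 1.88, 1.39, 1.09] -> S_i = Random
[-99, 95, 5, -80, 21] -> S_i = Random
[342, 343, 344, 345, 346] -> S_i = 342 + 1*i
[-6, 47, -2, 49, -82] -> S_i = Random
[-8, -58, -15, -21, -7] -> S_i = Random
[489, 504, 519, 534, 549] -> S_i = 489 + 15*i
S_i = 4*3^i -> [4, 12, 36, 108, 324]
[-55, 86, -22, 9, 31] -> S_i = Random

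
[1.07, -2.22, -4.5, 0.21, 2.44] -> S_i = Random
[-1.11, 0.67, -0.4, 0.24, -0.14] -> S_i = -1.11*(-0.60)^i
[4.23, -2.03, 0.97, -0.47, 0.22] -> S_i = 4.23*(-0.48)^i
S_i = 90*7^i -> [90, 630, 4410, 30870, 216090]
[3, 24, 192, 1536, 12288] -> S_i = 3*8^i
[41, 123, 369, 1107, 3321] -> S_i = 41*3^i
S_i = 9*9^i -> [9, 81, 729, 6561, 59049]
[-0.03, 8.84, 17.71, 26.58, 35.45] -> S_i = -0.03 + 8.87*i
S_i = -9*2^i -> [-9, -18, -36, -72, -144]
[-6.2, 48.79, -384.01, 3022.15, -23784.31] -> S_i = -6.20*(-7.87)^i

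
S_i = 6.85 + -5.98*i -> [6.85, 0.87, -5.11, -11.09, -17.07]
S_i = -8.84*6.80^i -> [-8.84, -60.11, -408.76, -2779.58, -18901.14]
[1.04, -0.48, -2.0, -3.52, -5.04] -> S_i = 1.04 + -1.52*i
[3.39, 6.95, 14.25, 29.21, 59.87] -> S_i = 3.39*2.05^i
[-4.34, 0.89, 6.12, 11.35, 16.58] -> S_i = -4.34 + 5.23*i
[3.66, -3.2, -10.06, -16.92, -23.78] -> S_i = 3.66 + -6.86*i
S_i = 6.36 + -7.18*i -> [6.36, -0.82, -8.0, -15.18, -22.36]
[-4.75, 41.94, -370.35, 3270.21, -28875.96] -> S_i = -4.75*(-8.83)^i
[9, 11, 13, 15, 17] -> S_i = 9 + 2*i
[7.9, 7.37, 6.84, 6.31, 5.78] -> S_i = 7.90 + -0.53*i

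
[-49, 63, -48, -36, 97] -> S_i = Random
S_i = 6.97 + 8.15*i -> [6.97, 15.12, 23.27, 31.42, 39.57]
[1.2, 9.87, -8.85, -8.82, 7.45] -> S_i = Random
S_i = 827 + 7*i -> [827, 834, 841, 848, 855]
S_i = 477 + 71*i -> [477, 548, 619, 690, 761]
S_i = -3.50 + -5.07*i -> [-3.5, -8.57, -13.64, -18.71, -23.78]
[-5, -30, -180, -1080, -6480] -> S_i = -5*6^i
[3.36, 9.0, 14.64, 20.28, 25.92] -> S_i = 3.36 + 5.64*i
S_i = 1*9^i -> [1, 9, 81, 729, 6561]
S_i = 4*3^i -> [4, 12, 36, 108, 324]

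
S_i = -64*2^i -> [-64, -128, -256, -512, -1024]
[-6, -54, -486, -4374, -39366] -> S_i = -6*9^i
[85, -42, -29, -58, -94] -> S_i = Random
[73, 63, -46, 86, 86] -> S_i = Random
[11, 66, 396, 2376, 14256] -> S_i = 11*6^i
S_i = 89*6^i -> [89, 534, 3204, 19224, 115344]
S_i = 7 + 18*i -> [7, 25, 43, 61, 79]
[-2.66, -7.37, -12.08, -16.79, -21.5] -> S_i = -2.66 + -4.71*i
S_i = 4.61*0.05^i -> [4.61, 0.23, 0.01, 0.0, 0.0]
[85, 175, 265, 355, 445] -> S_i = 85 + 90*i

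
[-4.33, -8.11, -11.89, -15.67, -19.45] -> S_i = -4.33 + -3.78*i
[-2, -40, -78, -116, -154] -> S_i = -2 + -38*i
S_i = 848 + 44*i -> [848, 892, 936, 980, 1024]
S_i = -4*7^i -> [-4, -28, -196, -1372, -9604]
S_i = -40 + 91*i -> [-40, 51, 142, 233, 324]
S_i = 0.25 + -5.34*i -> [0.25, -5.09, -10.43, -15.77, -21.11]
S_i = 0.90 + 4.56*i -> [0.9, 5.46, 10.02, 14.58, 19.14]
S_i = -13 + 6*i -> [-13, -7, -1, 5, 11]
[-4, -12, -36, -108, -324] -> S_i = -4*3^i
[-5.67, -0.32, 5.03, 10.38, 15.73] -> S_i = -5.67 + 5.35*i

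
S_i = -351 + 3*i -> [-351, -348, -345, -342, -339]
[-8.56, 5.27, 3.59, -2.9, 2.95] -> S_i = Random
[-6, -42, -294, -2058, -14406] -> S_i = -6*7^i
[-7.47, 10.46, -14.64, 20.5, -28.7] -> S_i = -7.47*(-1.40)^i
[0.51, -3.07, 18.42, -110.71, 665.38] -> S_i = 0.51*(-6.01)^i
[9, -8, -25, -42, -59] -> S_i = 9 + -17*i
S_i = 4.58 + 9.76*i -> [4.58, 14.34, 24.1, 33.86, 43.62]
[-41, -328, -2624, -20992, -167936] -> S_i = -41*8^i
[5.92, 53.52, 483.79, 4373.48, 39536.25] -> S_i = 5.92*9.04^i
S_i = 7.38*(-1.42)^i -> [7.38, -10.48, 14.88, -21.13, 30.01]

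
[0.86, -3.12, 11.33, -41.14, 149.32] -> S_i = 0.86*(-3.63)^i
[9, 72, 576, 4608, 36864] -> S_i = 9*8^i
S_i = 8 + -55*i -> [8, -47, -102, -157, -212]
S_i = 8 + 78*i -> [8, 86, 164, 242, 320]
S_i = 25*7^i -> [25, 175, 1225, 8575, 60025]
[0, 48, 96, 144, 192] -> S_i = 0 + 48*i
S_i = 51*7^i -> [51, 357, 2499, 17493, 122451]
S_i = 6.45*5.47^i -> [6.45, 35.28, 192.99, 1055.65, 5774.43]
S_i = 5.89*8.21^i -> [5.89, 48.36, 397.01, 3259.45, 26760.11]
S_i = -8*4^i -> [-8, -32, -128, -512, -2048]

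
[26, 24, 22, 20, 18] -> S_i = 26 + -2*i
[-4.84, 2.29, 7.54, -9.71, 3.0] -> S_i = Random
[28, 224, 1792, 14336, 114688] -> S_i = 28*8^i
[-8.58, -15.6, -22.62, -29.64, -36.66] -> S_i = -8.58 + -7.02*i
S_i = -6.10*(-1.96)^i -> [-6.1, 11.96, -23.43, 45.93, -90.02]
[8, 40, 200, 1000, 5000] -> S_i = 8*5^i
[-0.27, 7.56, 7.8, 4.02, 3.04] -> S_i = Random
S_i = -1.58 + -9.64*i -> [-1.58, -11.22, -20.86, -30.5, -40.14]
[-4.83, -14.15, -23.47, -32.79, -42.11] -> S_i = -4.83 + -9.32*i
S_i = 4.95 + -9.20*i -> [4.95, -4.25, -13.45, -22.65, -31.85]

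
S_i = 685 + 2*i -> [685, 687, 689, 691, 693]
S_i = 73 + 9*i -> [73, 82, 91, 100, 109]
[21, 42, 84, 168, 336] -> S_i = 21*2^i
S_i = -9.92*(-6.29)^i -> [-9.92, 62.4, -392.48, 2468.67, -15527.95]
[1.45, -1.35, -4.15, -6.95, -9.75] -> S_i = 1.45 + -2.80*i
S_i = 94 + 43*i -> [94, 137, 180, 223, 266]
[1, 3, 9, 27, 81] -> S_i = 1*3^i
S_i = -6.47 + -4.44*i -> [-6.47, -10.91, -15.35, -19.79, -24.23]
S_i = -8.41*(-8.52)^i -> [-8.41, 71.65, -610.49, 5201.33, -44315.37]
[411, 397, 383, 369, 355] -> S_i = 411 + -14*i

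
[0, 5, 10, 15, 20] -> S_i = 0 + 5*i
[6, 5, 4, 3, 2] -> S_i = 6 + -1*i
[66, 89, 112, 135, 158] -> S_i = 66 + 23*i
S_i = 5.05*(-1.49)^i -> [5.05, -7.52, 11.21, -16.71, 24.89]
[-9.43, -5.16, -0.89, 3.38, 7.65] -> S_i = -9.43 + 4.27*i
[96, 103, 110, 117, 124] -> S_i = 96 + 7*i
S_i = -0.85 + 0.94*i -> [-0.85, 0.09, 1.03, 1.97, 2.91]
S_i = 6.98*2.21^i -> [6.98, 15.43, 34.09, 75.34, 166.5]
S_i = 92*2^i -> [92, 184, 368, 736, 1472]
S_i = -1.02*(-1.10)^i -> [-1.02, 1.12, -1.23, 1.36, -1.49]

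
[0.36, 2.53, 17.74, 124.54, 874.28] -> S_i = 0.36*7.02^i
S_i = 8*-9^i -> [8, -72, 648, -5832, 52488]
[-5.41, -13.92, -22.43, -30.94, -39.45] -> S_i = -5.41 + -8.51*i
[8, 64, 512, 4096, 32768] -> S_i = 8*8^i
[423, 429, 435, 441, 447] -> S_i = 423 + 6*i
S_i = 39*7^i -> [39, 273, 1911, 13377, 93639]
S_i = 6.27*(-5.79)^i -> [6.27, -36.3, 210.2, -1217.04, 7046.64]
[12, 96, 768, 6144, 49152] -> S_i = 12*8^i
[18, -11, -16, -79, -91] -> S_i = Random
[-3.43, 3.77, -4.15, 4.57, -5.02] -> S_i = -3.43*(-1.10)^i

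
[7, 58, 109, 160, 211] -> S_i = 7 + 51*i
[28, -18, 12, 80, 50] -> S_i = Random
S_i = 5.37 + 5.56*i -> [5.37, 10.93, 16.49, 22.05, 27.61]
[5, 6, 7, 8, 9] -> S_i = 5 + 1*i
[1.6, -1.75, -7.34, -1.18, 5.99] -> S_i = Random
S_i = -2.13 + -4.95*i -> [-2.13, -7.08, -12.03, -16.98, -21.93]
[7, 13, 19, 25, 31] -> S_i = 7 + 6*i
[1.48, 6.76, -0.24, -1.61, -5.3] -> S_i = Random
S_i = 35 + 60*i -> [35, 95, 155, 215, 275]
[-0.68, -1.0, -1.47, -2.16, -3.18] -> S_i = -0.68*1.47^i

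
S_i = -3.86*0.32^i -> [-3.86, -1.24, -0.4, -0.13, -0.04]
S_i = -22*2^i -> [-22, -44, -88, -176, -352]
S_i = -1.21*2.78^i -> [-1.21, -3.36, -9.35, -26.0, -72.27]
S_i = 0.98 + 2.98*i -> [0.98, 3.96, 6.94, 9.92, 12.9]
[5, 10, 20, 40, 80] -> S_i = 5*2^i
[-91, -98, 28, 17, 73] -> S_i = Random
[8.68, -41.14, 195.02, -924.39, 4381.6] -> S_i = 8.68*(-4.74)^i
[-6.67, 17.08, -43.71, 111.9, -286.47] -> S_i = -6.67*(-2.56)^i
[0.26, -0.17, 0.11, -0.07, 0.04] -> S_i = 0.26*(-0.64)^i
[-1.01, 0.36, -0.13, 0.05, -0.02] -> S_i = -1.01*(-0.36)^i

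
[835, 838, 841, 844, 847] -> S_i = 835 + 3*i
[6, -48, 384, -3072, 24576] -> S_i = 6*-8^i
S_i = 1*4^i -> [1, 4, 16, 64, 256]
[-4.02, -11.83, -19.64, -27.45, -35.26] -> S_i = -4.02 + -7.81*i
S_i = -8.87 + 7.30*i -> [-8.87, -1.57, 5.73, 13.03, 20.33]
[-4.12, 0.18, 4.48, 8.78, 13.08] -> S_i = -4.12 + 4.30*i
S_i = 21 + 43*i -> [21, 64, 107, 150, 193]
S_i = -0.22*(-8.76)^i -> [-0.22, 1.93, -16.88, 147.89, -1295.51]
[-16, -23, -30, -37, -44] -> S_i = -16 + -7*i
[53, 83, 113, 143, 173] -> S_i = 53 + 30*i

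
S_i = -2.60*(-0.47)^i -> [-2.6, 1.22, -0.57, 0.27, -0.13]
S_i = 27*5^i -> [27, 135, 675, 3375, 16875]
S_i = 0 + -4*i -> [0, -4, -8, -12, -16]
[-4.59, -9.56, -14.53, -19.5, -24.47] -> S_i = -4.59 + -4.97*i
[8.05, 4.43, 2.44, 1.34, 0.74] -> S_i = 8.05*0.55^i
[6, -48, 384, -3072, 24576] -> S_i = 6*-8^i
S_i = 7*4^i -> [7, 28, 112, 448, 1792]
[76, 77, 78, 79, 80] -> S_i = 76 + 1*i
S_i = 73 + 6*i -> [73, 79, 85, 91, 97]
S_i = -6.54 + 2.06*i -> [-6.54, -4.48, -2.42, -0.36, 1.7]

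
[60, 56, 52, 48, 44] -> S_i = 60 + -4*i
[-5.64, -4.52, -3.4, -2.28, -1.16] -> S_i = -5.64 + 1.12*i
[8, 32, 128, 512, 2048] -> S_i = 8*4^i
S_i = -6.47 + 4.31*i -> [-6.47, -2.16, 2.15, 6.46, 10.77]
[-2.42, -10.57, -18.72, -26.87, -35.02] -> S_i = -2.42 + -8.15*i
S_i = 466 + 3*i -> [466, 469, 472, 475, 478]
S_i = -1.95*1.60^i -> [-1.95, -3.12, -4.99, -7.99, -12.78]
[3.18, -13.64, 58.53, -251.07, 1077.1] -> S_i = 3.18*(-4.29)^i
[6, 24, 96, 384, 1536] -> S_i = 6*4^i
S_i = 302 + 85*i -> [302, 387, 472, 557, 642]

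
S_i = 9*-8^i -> [9, -72, 576, -4608, 36864]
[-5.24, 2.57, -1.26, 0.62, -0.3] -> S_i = -5.24*(-0.49)^i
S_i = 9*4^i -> [9, 36, 144, 576, 2304]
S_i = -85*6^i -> [-85, -510, -3060, -18360, -110160]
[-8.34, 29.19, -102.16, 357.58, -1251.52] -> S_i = -8.34*(-3.50)^i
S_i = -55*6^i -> [-55, -330, -1980, -11880, -71280]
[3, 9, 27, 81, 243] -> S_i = 3*3^i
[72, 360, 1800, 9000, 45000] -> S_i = 72*5^i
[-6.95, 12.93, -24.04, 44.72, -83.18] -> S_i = -6.95*(-1.86)^i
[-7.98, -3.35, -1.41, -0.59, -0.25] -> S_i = -7.98*0.42^i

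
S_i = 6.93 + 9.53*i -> [6.93, 16.46, 25.99, 35.52, 45.05]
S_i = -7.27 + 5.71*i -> [-7.27, -1.56, 4.15, 9.86, 15.57]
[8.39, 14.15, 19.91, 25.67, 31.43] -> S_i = 8.39 + 5.76*i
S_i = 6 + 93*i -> [6, 99, 192, 285, 378]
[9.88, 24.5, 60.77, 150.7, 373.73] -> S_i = 9.88*2.48^i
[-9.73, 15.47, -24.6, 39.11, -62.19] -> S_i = -9.73*(-1.59)^i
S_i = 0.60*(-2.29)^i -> [0.6, -1.37, 3.15, -7.21, 16.5]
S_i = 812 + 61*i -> [812, 873, 934, 995, 1056]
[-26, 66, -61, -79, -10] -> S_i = Random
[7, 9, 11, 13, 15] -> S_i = 7 + 2*i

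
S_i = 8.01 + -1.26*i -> [8.01, 6.75, 5.49, 4.23, 2.97]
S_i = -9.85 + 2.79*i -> [-9.85, -7.06, -4.27, -1.48, 1.31]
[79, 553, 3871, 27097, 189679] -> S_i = 79*7^i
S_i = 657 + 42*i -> [657, 699, 741, 783, 825]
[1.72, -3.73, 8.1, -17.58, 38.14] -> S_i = 1.72*(-2.17)^i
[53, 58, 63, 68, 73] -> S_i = 53 + 5*i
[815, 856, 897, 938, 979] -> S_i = 815 + 41*i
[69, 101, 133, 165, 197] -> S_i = 69 + 32*i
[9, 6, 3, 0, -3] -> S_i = 9 + -3*i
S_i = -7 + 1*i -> [-7, -6, -5, -4, -3]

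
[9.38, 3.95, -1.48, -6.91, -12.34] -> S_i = 9.38 + -5.43*i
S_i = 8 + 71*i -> [8, 79, 150, 221, 292]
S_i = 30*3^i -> [30, 90, 270, 810, 2430]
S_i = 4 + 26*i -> [4, 30, 56, 82, 108]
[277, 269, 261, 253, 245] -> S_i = 277 + -8*i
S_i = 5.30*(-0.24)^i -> [5.3, -1.27, 0.31, -0.07, 0.02]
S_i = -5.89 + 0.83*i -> [-5.89, -5.06, -4.23, -3.4, -2.57]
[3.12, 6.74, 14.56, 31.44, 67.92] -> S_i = 3.12*2.16^i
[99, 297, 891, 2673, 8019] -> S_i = 99*3^i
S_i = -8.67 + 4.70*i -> [-8.67, -3.97, 0.73, 5.43, 10.13]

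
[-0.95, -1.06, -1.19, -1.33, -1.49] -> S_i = -0.95*1.12^i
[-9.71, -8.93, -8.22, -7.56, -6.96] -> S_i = -9.71*0.92^i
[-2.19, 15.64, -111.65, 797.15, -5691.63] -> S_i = -2.19*(-7.14)^i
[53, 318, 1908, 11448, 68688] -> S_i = 53*6^i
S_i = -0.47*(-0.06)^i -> [-0.47, 0.03, -0.0, 0.0, -0.0]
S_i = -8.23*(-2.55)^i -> [-8.23, 20.99, -53.52, 136.46, -347.99]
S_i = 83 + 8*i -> [83, 91, 99, 107, 115]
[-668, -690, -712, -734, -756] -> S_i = -668 + -22*i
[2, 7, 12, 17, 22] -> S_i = 2 + 5*i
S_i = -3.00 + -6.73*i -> [-3.0, -9.73, -16.46, -23.19, -29.92]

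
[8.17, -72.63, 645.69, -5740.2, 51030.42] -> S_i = 8.17*(-8.89)^i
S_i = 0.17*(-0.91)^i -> [0.17, -0.15, 0.14, -0.13, 0.12]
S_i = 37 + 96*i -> [37, 133, 229, 325, 421]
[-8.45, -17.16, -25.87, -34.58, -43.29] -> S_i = -8.45 + -8.71*i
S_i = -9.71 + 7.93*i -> [-9.71, -1.78, 6.15, 14.08, 22.01]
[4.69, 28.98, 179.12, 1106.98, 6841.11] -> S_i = 4.69*6.18^i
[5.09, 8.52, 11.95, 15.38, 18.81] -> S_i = 5.09 + 3.43*i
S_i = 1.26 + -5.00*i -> [1.26, -3.74, -8.74, -13.74, -18.74]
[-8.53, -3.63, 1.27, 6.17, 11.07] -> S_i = -8.53 + 4.90*i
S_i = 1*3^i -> [1, 3, 9, 27, 81]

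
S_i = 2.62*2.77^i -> [2.62, 7.26, 20.1, 55.69, 154.25]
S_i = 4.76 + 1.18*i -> [4.76, 5.94, 7.12, 8.3, 9.48]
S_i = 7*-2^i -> [7, -14, 28, -56, 112]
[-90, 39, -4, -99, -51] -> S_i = Random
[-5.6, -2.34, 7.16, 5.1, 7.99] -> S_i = Random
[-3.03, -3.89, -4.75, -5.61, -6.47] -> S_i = -3.03 + -0.86*i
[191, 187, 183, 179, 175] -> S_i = 191 + -4*i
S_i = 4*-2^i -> [4, -8, 16, -32, 64]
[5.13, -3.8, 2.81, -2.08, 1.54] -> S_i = 5.13*(-0.74)^i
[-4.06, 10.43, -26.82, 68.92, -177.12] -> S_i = -4.06*(-2.57)^i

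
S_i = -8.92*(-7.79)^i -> [-8.92, 69.49, -541.3, 4216.74, -32848.44]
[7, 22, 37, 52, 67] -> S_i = 7 + 15*i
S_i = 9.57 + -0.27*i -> [9.57, 9.3, 9.03, 8.76, 8.49]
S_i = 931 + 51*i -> [931, 982, 1033, 1084, 1135]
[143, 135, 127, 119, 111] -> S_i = 143 + -8*i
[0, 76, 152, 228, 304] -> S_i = 0 + 76*i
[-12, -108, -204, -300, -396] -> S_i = -12 + -96*i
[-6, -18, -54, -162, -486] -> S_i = -6*3^i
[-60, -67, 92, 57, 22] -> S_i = Random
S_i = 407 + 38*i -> [407, 445, 483, 521, 559]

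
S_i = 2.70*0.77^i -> [2.7, 2.08, 1.6, 1.23, 0.95]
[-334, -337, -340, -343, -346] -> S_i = -334 + -3*i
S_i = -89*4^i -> [-89, -356, -1424, -5696, -22784]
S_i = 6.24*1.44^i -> [6.24, 8.99, 12.94, 18.63, 26.83]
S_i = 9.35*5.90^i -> [9.35, 55.16, 325.47, 1920.29, 11329.73]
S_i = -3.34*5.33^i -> [-3.34, -17.8, -94.89, -505.74, -2695.6]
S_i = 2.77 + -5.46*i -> [2.77, -2.69, -8.15, -13.61, -19.07]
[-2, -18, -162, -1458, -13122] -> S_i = -2*9^i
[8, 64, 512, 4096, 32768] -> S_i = 8*8^i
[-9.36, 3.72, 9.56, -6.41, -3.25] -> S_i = Random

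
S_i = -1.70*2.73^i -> [-1.7, -4.64, -12.67, -34.59, -94.43]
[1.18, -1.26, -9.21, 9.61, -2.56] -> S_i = Random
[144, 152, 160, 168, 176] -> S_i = 144 + 8*i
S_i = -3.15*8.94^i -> [-3.15, -28.16, -251.76, -2250.73, -20121.51]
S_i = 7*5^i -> [7, 35, 175, 875, 4375]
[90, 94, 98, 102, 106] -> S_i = 90 + 4*i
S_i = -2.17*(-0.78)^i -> [-2.17, 1.69, -1.32, 1.03, -0.8]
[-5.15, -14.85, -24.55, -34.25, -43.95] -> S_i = -5.15 + -9.70*i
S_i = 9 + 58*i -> [9, 67, 125, 183, 241]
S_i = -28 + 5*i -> [-28, -23, -18, -13, -8]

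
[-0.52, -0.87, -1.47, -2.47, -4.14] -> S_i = -0.52*1.68^i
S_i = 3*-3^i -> [3, -9, 27, -81, 243]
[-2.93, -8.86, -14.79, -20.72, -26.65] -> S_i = -2.93 + -5.93*i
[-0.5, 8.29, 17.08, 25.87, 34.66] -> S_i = -0.50 + 8.79*i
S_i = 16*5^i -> [16, 80, 400, 2000, 10000]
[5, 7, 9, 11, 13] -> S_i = 5 + 2*i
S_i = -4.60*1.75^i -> [-4.6, -8.05, -14.09, -24.65, -43.14]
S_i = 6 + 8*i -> [6, 14, 22, 30, 38]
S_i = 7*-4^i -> [7, -28, 112, -448, 1792]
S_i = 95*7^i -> [95, 665, 4655, 32585, 228095]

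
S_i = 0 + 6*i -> [0, 6, 12, 18, 24]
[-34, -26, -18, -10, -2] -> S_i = -34 + 8*i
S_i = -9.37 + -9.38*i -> [-9.37, -18.75, -28.13, -37.51, -46.89]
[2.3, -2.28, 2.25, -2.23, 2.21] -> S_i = 2.30*(-0.99)^i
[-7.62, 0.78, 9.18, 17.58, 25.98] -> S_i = -7.62 + 8.40*i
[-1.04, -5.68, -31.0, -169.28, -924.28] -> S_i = -1.04*5.46^i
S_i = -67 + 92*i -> [-67, 25, 117, 209, 301]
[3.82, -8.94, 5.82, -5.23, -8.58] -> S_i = Random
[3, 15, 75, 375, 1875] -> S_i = 3*5^i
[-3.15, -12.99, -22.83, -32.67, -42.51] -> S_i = -3.15 + -9.84*i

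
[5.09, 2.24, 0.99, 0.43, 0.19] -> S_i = 5.09*0.44^i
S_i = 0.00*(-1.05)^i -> [0.0, -0.0, 0.0, -0.0, 0.0]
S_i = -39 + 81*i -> [-39, 42, 123, 204, 285]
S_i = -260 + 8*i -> [-260, -252, -244, -236, -228]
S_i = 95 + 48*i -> [95, 143, 191, 239, 287]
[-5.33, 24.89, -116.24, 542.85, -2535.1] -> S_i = -5.33*(-4.67)^i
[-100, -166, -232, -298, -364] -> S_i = -100 + -66*i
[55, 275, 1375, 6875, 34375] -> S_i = 55*5^i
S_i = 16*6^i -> [16, 96, 576, 3456, 20736]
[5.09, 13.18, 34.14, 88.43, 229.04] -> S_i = 5.09*2.59^i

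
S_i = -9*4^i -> [-9, -36, -144, -576, -2304]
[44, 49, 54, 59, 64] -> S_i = 44 + 5*i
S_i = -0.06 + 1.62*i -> [-0.06, 1.56, 3.18, 4.8, 6.42]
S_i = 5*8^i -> [5, 40, 320, 2560, 20480]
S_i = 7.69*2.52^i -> [7.69, 19.38, 48.83, 123.06, 310.12]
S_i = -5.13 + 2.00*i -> [-5.13, -3.13, -1.13, 0.87, 2.87]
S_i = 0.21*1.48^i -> [0.21, 0.31, 0.46, 0.68, 1.01]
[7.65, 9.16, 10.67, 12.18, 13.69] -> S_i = 7.65 + 1.51*i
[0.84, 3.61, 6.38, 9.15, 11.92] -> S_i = 0.84 + 2.77*i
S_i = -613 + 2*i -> [-613, -611, -609, -607, -605]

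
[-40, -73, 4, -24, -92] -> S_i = Random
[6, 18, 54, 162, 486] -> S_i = 6*3^i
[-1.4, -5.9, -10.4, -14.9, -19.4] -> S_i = -1.40 + -4.50*i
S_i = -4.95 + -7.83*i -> [-4.95, -12.78, -20.61, -28.44, -36.27]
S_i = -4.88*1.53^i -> [-4.88, -7.47, -11.42, -17.48, -26.74]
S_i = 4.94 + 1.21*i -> [4.94, 6.15, 7.36, 8.57, 9.78]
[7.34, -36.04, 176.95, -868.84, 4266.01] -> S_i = 7.34*(-4.91)^i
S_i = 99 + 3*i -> [99, 102, 105, 108, 111]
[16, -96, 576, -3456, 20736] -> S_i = 16*-6^i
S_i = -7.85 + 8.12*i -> [-7.85, 0.27, 8.39, 16.51, 24.63]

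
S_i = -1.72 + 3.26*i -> [-1.72, 1.54, 4.8, 8.06, 11.32]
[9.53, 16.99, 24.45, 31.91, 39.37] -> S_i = 9.53 + 7.46*i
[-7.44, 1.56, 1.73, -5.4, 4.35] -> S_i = Random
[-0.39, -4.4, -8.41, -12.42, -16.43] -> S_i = -0.39 + -4.01*i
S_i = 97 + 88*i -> [97, 185, 273, 361, 449]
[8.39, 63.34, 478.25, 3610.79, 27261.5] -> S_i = 8.39*7.55^i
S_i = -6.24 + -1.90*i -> [-6.24, -8.14, -10.04, -11.94, -13.84]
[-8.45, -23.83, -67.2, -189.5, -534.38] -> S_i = -8.45*2.82^i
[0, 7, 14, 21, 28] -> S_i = 0 + 7*i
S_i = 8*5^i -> [8, 40, 200, 1000, 5000]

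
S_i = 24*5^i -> [24, 120, 600, 3000, 15000]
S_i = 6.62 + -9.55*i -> [6.62, -2.93, -12.48, -22.03, -31.58]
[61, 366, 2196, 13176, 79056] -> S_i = 61*6^i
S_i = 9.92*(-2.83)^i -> [9.92, -28.07, 79.45, -224.84, 636.29]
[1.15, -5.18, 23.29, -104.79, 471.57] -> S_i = 1.15*(-4.50)^i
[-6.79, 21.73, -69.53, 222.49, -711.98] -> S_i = -6.79*(-3.20)^i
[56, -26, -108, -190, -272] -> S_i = 56 + -82*i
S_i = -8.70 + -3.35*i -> [-8.7, -12.05, -15.4, -18.75, -22.1]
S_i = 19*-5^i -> [19, -95, 475, -2375, 11875]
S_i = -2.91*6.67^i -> [-2.91, -19.41, -129.46, -863.52, -5759.65]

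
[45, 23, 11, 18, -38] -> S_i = Random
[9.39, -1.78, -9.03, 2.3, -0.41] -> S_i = Random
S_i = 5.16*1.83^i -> [5.16, 9.44, 17.28, 31.62, 57.87]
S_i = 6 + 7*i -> [6, 13, 20, 27, 34]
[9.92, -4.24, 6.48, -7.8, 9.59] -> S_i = Random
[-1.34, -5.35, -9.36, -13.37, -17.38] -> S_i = -1.34 + -4.01*i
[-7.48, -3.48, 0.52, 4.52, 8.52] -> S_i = -7.48 + 4.00*i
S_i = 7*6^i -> [7, 42, 252, 1512, 9072]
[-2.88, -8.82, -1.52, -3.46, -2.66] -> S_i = Random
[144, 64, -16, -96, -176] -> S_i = 144 + -80*i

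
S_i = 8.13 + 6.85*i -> [8.13, 14.98, 21.83, 28.68, 35.53]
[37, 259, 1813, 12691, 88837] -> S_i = 37*7^i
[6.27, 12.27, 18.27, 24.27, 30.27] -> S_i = 6.27 + 6.00*i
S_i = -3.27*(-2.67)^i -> [-3.27, 8.73, -23.31, 62.24, -166.19]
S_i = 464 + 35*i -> [464, 499, 534, 569, 604]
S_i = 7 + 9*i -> [7, 16, 25, 34, 43]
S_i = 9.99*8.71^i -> [9.99, 87.01, 757.88, 6601.16, 57496.06]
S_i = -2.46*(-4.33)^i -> [-2.46, 10.65, -46.12, 199.71, -864.74]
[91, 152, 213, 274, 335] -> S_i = 91 + 61*i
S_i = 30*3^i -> [30, 90, 270, 810, 2430]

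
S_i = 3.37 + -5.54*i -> [3.37, -2.17, -7.71, -13.25, -18.79]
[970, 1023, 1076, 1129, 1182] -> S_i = 970 + 53*i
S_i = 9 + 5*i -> [9, 14, 19, 24, 29]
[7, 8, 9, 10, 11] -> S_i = 7 + 1*i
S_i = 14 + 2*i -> [14, 16, 18, 20, 22]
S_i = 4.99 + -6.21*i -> [4.99, -1.22, -7.43, -13.64, -19.85]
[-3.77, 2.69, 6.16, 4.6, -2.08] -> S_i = Random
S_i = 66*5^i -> [66, 330, 1650, 8250, 41250]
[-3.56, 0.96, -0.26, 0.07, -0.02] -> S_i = -3.56*(-0.27)^i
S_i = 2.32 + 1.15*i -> [2.32, 3.47, 4.62, 5.77, 6.92]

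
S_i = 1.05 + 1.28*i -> [1.05, 2.33, 3.61, 4.89, 6.17]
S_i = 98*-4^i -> [98, -392, 1568, -6272, 25088]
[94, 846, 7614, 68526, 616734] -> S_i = 94*9^i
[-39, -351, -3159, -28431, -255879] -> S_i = -39*9^i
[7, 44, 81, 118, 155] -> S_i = 7 + 37*i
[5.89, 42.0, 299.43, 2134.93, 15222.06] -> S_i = 5.89*7.13^i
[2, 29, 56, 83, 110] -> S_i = 2 + 27*i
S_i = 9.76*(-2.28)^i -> [9.76, -22.25, 50.74, -115.68, 263.75]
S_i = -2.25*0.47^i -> [-2.25, -1.06, -0.5, -0.23, -0.11]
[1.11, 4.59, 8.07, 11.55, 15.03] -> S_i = 1.11 + 3.48*i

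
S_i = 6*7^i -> [6, 42, 294, 2058, 14406]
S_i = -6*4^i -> [-6, -24, -96, -384, -1536]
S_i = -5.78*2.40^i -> [-5.78, -13.87, -33.29, -79.9, -191.77]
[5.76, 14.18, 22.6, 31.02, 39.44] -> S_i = 5.76 + 8.42*i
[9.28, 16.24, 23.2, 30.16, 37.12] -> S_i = 9.28 + 6.96*i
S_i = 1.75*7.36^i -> [1.75, 12.88, 94.8, 697.7, 5135.1]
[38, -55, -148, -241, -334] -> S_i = 38 + -93*i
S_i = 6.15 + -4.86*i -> [6.15, 1.29, -3.57, -8.43, -13.29]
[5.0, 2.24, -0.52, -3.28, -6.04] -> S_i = 5.00 + -2.76*i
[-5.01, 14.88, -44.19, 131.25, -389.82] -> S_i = -5.01*(-2.97)^i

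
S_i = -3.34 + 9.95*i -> [-3.34, 6.61, 16.56, 26.51, 36.46]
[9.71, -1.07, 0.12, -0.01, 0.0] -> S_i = 9.71*(-0.11)^i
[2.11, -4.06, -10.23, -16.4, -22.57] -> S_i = 2.11 + -6.17*i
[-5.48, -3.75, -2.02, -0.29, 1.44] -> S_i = -5.48 + 1.73*i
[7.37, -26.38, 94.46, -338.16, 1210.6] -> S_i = 7.37*(-3.58)^i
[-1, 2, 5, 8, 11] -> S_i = -1 + 3*i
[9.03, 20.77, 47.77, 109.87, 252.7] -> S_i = 9.03*2.30^i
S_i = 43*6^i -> [43, 258, 1548, 9288, 55728]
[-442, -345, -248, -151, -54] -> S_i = -442 + 97*i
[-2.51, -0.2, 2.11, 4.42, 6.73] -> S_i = -2.51 + 2.31*i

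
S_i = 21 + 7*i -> [21, 28, 35, 42, 49]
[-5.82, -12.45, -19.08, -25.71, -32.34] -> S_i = -5.82 + -6.63*i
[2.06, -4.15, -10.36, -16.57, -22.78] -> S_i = 2.06 + -6.21*i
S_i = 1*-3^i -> [1, -3, 9, -27, 81]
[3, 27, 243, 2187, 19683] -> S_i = 3*9^i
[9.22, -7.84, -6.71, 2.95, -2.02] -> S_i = Random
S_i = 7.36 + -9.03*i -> [7.36, -1.67, -10.7, -19.73, -28.76]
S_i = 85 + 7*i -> [85, 92, 99, 106, 113]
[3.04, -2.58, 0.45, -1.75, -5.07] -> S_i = Random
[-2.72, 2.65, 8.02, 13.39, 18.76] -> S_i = -2.72 + 5.37*i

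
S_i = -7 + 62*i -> [-7, 55, 117, 179, 241]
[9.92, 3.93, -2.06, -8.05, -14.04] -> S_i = 9.92 + -5.99*i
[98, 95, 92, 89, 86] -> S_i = 98 + -3*i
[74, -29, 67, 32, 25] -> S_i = Random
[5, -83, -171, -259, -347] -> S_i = 5 + -88*i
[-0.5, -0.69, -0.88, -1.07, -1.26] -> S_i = -0.50 + -0.19*i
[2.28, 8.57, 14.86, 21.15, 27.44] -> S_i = 2.28 + 6.29*i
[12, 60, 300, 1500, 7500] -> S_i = 12*5^i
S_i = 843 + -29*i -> [843, 814, 785, 756, 727]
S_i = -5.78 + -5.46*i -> [-5.78, -11.24, -16.7, -22.16, -27.62]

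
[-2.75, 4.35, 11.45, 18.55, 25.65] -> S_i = -2.75 + 7.10*i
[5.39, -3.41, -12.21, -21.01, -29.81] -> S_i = 5.39 + -8.80*i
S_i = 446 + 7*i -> [446, 453, 460, 467, 474]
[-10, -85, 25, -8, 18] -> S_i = Random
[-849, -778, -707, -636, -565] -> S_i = -849 + 71*i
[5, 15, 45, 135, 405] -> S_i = 5*3^i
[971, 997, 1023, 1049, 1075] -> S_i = 971 + 26*i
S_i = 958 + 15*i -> [958, 973, 988, 1003, 1018]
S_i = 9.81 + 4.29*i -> [9.81, 14.1, 18.39, 22.68, 26.97]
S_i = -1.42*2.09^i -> [-1.42, -2.97, -6.2, -12.96, -27.09]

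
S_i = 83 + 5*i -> [83, 88, 93, 98, 103]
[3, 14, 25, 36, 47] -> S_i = 3 + 11*i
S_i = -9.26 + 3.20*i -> [-9.26, -6.06, -2.86, 0.34, 3.54]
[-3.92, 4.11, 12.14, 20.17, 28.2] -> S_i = -3.92 + 8.03*i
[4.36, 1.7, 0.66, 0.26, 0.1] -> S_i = 4.36*0.39^i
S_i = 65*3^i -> [65, 195, 585, 1755, 5265]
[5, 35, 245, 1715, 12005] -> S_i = 5*7^i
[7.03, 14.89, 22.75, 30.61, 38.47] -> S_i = 7.03 + 7.86*i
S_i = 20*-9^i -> [20, -180, 1620, -14580, 131220]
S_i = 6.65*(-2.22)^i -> [6.65, -14.76, 32.77, -72.76, 161.52]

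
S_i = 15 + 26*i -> [15, 41, 67, 93, 119]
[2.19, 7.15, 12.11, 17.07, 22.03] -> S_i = 2.19 + 4.96*i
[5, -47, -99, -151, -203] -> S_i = 5 + -52*i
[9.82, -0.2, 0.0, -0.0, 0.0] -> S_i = 9.82*(-0.02)^i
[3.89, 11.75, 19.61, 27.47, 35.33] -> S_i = 3.89 + 7.86*i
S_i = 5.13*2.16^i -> [5.13, 11.08, 23.93, 51.7, 111.67]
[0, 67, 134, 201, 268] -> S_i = 0 + 67*i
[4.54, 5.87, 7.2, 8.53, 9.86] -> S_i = 4.54 + 1.33*i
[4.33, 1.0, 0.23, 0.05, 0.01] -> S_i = 4.33*0.23^i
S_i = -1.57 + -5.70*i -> [-1.57, -7.27, -12.97, -18.67, -24.37]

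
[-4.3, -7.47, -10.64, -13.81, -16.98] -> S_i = -4.30 + -3.17*i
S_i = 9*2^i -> [9, 18, 36, 72, 144]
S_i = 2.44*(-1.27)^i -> [2.44, -3.1, 3.94, -5.0, 6.35]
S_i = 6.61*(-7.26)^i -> [6.61, -47.99, 348.4, -2529.36, 18363.18]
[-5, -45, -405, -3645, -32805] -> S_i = -5*9^i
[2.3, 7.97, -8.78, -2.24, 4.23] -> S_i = Random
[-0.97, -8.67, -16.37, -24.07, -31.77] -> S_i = -0.97 + -7.70*i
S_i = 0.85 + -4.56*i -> [0.85, -3.71, -8.27, -12.83, -17.39]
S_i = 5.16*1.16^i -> [5.16, 5.99, 6.94, 8.05, 9.34]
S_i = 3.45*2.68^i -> [3.45, 9.25, 24.78, 66.41, 177.97]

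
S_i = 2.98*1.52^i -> [2.98, 4.53, 6.88, 10.47, 15.91]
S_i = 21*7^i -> [21, 147, 1029, 7203, 50421]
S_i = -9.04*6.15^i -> [-9.04, -55.6, -341.92, -2102.78, -12932.1]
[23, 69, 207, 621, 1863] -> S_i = 23*3^i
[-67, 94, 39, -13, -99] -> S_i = Random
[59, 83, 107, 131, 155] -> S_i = 59 + 24*i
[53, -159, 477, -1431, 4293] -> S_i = 53*-3^i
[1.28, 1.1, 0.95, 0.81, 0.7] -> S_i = 1.28*0.86^i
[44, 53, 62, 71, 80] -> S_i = 44 + 9*i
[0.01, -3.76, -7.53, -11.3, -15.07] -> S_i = 0.01 + -3.77*i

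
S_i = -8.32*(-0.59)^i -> [-8.32, 4.91, -2.9, 1.71, -1.01]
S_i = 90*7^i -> [90, 630, 4410, 30870, 216090]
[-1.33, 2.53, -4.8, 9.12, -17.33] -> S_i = -1.33*(-1.90)^i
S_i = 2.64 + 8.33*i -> [2.64, 10.97, 19.3, 27.63, 35.96]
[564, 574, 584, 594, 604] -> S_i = 564 + 10*i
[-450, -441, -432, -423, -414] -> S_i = -450 + 9*i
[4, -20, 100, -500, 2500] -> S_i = 4*-5^i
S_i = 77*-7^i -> [77, -539, 3773, -26411, 184877]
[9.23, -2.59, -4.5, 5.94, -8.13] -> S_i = Random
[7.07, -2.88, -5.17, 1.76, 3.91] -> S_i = Random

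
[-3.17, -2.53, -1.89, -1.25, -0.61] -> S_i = -3.17 + 0.64*i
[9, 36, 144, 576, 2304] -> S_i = 9*4^i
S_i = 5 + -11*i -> [5, -6, -17, -28, -39]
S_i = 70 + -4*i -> [70, 66, 62, 58, 54]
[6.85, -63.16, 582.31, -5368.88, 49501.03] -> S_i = 6.85*(-9.22)^i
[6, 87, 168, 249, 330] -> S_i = 6 + 81*i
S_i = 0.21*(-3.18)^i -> [0.21, -0.67, 2.12, -6.75, 21.47]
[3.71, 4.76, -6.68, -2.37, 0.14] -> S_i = Random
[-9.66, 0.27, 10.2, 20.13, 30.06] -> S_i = -9.66 + 9.93*i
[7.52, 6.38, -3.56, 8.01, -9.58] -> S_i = Random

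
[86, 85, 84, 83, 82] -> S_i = 86 + -1*i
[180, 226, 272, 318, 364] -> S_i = 180 + 46*i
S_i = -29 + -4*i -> [-29, -33, -37, -41, -45]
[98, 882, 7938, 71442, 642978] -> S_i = 98*9^i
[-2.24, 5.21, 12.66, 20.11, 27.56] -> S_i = -2.24 + 7.45*i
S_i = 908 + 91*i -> [908, 999, 1090, 1181, 1272]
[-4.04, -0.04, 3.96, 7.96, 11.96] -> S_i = -4.04 + 4.00*i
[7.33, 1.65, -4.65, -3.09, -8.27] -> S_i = Random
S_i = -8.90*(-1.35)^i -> [-8.9, 12.02, -16.22, 21.9, -29.56]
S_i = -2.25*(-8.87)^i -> [-2.25, 19.96, -177.02, 1570.19, -13927.62]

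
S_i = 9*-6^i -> [9, -54, 324, -1944, 11664]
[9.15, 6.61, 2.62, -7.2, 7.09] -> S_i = Random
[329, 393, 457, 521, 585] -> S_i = 329 + 64*i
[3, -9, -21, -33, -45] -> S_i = 3 + -12*i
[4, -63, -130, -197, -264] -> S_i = 4 + -67*i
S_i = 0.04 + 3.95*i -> [0.04, 3.99, 7.94, 11.89, 15.84]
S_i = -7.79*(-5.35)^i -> [-7.79, 41.68, -222.97, 1192.89, -6381.94]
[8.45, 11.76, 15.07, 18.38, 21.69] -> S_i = 8.45 + 3.31*i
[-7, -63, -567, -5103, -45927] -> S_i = -7*9^i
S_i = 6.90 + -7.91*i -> [6.9, -1.01, -8.92, -16.83, -24.74]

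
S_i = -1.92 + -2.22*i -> [-1.92, -4.14, -6.36, -8.58, -10.8]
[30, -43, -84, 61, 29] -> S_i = Random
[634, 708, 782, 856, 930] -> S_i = 634 + 74*i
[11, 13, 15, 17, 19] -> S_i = 11 + 2*i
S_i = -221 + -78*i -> [-221, -299, -377, -455, -533]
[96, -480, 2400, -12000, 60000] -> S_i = 96*-5^i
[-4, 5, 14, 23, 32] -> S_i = -4 + 9*i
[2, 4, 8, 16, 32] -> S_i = 2*2^i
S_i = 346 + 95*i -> [346, 441, 536, 631, 726]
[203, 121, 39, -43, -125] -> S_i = 203 + -82*i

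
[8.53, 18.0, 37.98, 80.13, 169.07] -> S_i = 8.53*2.11^i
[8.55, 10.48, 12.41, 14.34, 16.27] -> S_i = 8.55 + 1.93*i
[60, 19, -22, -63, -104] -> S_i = 60 + -41*i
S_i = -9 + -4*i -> [-9, -13, -17, -21, -25]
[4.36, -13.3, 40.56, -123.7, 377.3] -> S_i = 4.36*(-3.05)^i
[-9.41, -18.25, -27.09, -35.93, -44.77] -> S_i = -9.41 + -8.84*i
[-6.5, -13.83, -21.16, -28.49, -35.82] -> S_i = -6.50 + -7.33*i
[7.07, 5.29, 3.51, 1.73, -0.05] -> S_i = 7.07 + -1.78*i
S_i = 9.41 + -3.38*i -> [9.41, 6.03, 2.65, -0.73, -4.11]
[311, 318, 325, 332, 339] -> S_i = 311 + 7*i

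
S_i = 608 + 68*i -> [608, 676, 744, 812, 880]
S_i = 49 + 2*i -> [49, 51, 53, 55, 57]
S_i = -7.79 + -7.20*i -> [-7.79, -14.99, -22.19, -29.39, -36.59]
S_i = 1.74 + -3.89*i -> [1.74, -2.15, -6.04, -9.93, -13.82]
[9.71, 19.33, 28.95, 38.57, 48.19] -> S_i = 9.71 + 9.62*i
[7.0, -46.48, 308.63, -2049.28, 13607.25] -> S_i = 7.00*(-6.64)^i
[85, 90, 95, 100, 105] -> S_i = 85 + 5*i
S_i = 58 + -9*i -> [58, 49, 40, 31, 22]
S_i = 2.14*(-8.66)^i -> [2.14, -18.53, 160.49, -1389.85, 12036.09]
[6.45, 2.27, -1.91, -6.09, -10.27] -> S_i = 6.45 + -4.18*i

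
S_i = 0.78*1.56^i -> [0.78, 1.22, 1.9, 2.96, 4.62]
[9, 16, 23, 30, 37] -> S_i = 9 + 7*i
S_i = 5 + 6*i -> [5, 11, 17, 23, 29]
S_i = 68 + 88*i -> [68, 156, 244, 332, 420]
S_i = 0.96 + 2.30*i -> [0.96, 3.26, 5.56, 7.86, 10.16]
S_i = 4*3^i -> [4, 12, 36, 108, 324]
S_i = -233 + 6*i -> [-233, -227, -221, -215, -209]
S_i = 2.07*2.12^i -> [2.07, 4.39, 9.3, 19.72, 41.81]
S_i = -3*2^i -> [-3, -6, -12, -24, -48]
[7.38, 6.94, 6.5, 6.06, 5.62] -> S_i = 7.38 + -0.44*i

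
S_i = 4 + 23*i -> [4, 27, 50, 73, 96]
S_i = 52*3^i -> [52, 156, 468, 1404, 4212]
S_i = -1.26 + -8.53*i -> [-1.26, -9.79, -18.32, -26.85, -35.38]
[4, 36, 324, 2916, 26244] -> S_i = 4*9^i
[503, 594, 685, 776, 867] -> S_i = 503 + 91*i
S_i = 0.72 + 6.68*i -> [0.72, 7.4, 14.08, 20.76, 27.44]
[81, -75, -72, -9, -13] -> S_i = Random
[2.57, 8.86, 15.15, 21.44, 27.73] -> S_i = 2.57 + 6.29*i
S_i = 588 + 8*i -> [588, 596, 604, 612, 620]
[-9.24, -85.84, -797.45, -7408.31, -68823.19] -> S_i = -9.24*9.29^i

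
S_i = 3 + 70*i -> [3, 73, 143, 213, 283]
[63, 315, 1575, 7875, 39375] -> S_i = 63*5^i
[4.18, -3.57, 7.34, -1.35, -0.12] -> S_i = Random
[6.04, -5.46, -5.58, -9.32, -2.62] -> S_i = Random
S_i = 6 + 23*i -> [6, 29, 52, 75, 98]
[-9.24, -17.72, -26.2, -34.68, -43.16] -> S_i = -9.24 + -8.48*i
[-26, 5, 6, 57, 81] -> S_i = Random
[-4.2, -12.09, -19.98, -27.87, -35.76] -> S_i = -4.20 + -7.89*i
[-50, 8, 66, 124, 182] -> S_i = -50 + 58*i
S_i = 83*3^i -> [83, 249, 747, 2241, 6723]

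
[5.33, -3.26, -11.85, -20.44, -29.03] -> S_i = 5.33 + -8.59*i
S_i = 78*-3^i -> [78, -234, 702, -2106, 6318]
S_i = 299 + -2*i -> [299, 297, 295, 293, 291]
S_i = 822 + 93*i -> [822, 915, 1008, 1101, 1194]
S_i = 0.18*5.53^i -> [0.18, 1.0, 5.5, 30.44, 168.33]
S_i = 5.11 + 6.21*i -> [5.11, 11.32, 17.53, 23.74, 29.95]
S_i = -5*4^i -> [-5, -20, -80, -320, -1280]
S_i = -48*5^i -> [-48, -240, -1200, -6000, -30000]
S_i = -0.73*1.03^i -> [-0.73, -0.75, -0.77, -0.8, -0.82]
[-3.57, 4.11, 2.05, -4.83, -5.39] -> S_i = Random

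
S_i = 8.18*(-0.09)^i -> [8.18, -0.74, 0.07, -0.01, 0.0]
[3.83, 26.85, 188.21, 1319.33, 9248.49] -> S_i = 3.83*7.01^i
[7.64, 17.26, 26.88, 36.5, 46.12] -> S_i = 7.64 + 9.62*i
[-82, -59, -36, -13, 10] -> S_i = -82 + 23*i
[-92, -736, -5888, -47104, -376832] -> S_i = -92*8^i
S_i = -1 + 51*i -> [-1, 50, 101, 152, 203]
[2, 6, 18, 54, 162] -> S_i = 2*3^i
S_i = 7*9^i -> [7, 63, 567, 5103, 45927]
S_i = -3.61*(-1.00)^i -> [-3.61, 3.61, -3.61, 3.61, -3.61]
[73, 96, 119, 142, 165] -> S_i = 73 + 23*i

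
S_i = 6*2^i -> [6, 12, 24, 48, 96]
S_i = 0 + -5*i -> [0, -5, -10, -15, -20]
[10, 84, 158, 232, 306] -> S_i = 10 + 74*i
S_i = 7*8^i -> [7, 56, 448, 3584, 28672]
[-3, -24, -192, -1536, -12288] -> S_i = -3*8^i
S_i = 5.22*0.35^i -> [5.22, 1.83, 0.64, 0.22, 0.08]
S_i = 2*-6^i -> [2, -12, 72, -432, 2592]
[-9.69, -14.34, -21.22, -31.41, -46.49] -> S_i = -9.69*1.48^i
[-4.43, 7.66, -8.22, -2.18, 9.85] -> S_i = Random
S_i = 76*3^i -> [76, 228, 684, 2052, 6156]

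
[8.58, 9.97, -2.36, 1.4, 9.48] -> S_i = Random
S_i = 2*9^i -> [2, 18, 162, 1458, 13122]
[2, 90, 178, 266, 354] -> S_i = 2 + 88*i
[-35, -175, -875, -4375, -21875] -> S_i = -35*5^i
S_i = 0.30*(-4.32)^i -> [0.3, -1.3, 5.6, -24.19, 104.49]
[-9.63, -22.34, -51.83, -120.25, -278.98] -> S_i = -9.63*2.32^i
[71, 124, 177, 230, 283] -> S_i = 71 + 53*i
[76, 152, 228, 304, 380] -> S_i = 76 + 76*i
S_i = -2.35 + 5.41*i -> [-2.35, 3.06, 8.47, 13.88, 19.29]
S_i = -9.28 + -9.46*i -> [-9.28, -18.74, -28.2, -37.66, -47.12]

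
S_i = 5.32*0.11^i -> [5.32, 0.59, 0.06, 0.01, 0.0]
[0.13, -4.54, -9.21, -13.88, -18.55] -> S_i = 0.13 + -4.67*i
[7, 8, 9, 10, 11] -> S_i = 7 + 1*i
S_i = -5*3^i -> [-5, -15, -45, -135, -405]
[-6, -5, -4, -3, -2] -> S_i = -6 + 1*i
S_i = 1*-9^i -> [1, -9, 81, -729, 6561]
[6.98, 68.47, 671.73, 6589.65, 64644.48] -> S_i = 6.98*9.81^i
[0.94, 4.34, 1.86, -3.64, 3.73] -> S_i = Random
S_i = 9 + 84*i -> [9, 93, 177, 261, 345]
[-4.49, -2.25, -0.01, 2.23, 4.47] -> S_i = -4.49 + 2.24*i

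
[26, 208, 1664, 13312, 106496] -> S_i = 26*8^i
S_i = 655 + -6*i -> [655, 649, 643, 637, 631]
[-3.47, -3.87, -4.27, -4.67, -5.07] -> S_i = -3.47 + -0.40*i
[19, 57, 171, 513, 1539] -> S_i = 19*3^i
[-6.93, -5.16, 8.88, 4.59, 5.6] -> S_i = Random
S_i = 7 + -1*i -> [7, 6, 5, 4, 3]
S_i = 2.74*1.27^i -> [2.74, 3.48, 4.42, 5.61, 7.13]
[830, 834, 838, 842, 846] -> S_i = 830 + 4*i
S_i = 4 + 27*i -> [4, 31, 58, 85, 112]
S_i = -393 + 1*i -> [-393, -392, -391, -390, -389]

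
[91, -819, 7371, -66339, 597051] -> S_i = 91*-9^i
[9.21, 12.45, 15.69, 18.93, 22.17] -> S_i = 9.21 + 3.24*i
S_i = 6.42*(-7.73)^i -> [6.42, -49.63, 383.61, -2965.33, 22922.03]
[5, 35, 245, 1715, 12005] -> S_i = 5*7^i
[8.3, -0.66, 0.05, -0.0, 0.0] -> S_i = 8.30*(-0.08)^i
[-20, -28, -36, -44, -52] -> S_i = -20 + -8*i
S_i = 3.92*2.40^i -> [3.92, 9.41, 22.58, 54.19, 130.06]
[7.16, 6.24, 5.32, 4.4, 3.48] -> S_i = 7.16 + -0.92*i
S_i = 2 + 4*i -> [2, 6, 10, 14, 18]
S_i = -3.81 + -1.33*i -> [-3.81, -5.14, -6.47, -7.8, -9.13]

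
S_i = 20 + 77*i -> [20, 97, 174, 251, 328]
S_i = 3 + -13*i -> [3, -10, -23, -36, -49]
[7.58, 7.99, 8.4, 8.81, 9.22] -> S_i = 7.58 + 0.41*i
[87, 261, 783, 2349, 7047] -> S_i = 87*3^i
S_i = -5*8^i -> [-5, -40, -320, -2560, -20480]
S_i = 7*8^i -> [7, 56, 448, 3584, 28672]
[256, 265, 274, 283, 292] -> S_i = 256 + 9*i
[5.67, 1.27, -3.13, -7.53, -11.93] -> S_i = 5.67 + -4.40*i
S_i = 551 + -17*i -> [551, 534, 517, 500, 483]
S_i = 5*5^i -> [5, 25, 125, 625, 3125]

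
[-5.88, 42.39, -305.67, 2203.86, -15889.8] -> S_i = -5.88*(-7.21)^i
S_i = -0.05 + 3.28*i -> [-0.05, 3.23, 6.51, 9.79, 13.07]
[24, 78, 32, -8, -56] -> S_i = Random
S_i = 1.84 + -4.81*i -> [1.84, -2.97, -7.78, -12.59, -17.4]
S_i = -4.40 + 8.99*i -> [-4.4, 4.59, 13.58, 22.57, 31.56]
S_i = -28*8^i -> [-28, -224, -1792, -14336, -114688]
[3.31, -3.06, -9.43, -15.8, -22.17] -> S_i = 3.31 + -6.37*i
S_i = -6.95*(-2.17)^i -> [-6.95, 15.08, -32.73, 71.02, -154.11]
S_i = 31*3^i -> [31, 93, 279, 837, 2511]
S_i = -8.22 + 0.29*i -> [-8.22, -7.93, -7.64, -7.35, -7.06]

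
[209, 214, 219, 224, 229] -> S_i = 209 + 5*i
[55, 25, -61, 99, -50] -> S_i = Random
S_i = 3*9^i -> [3, 27, 243, 2187, 19683]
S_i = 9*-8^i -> [9, -72, 576, -4608, 36864]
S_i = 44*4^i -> [44, 176, 704, 2816, 11264]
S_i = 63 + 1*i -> [63, 64, 65, 66, 67]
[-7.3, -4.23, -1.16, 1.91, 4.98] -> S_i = -7.30 + 3.07*i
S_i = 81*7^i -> [81, 567, 3969, 27783, 194481]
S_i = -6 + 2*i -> [-6, -4, -2, 0, 2]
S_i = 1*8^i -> [1, 8, 64, 512, 4096]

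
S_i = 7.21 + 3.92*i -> [7.21, 11.13, 15.05, 18.97, 22.89]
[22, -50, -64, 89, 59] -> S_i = Random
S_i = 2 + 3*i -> [2, 5, 8, 11, 14]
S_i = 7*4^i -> [7, 28, 112, 448, 1792]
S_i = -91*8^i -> [-91, -728, -5824, -46592, -372736]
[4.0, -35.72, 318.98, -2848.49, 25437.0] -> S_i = 4.00*(-8.93)^i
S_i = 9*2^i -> [9, 18, 36, 72, 144]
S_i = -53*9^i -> [-53, -477, -4293, -38637, -347733]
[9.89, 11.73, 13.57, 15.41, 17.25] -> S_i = 9.89 + 1.84*i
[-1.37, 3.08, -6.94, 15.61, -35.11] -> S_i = -1.37*(-2.25)^i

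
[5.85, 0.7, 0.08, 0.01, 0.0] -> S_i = 5.85*0.12^i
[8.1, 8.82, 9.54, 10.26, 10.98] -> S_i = 8.10 + 0.72*i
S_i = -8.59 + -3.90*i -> [-8.59, -12.49, -16.39, -20.29, -24.19]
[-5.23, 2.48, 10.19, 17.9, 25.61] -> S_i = -5.23 + 7.71*i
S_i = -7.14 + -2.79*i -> [-7.14, -9.93, -12.72, -15.51, -18.3]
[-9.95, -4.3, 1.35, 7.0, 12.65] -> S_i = -9.95 + 5.65*i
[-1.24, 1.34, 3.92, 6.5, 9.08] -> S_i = -1.24 + 2.58*i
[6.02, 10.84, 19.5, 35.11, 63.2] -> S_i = 6.02*1.80^i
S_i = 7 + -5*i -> [7, 2, -3, -8, -13]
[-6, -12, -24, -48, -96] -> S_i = -6*2^i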